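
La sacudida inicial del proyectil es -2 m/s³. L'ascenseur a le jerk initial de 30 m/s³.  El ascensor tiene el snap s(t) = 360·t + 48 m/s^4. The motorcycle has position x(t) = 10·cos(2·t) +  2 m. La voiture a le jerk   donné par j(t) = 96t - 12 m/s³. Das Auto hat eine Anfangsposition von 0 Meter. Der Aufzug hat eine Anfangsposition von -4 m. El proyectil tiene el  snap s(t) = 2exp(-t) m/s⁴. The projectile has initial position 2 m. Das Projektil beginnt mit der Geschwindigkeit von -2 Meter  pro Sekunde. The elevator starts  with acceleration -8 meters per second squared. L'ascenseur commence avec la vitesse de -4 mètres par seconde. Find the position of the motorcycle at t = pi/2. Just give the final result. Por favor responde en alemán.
Bei t = pi/2, x = -8.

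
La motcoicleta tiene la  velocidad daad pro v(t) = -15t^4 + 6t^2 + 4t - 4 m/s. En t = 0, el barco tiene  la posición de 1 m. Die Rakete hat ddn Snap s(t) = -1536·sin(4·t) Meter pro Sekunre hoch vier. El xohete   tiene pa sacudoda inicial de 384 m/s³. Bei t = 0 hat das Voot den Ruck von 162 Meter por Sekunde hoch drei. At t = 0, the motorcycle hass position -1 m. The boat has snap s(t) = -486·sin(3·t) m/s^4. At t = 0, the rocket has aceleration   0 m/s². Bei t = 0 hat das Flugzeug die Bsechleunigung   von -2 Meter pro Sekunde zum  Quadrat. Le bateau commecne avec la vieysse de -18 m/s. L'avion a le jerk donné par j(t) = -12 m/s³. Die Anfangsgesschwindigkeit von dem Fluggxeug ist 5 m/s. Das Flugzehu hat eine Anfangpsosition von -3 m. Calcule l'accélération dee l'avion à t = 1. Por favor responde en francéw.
Nous devons intégrer notre équation du jerk j(t) = -12 1 fois. La primitive du jerk, avec a(0) = -2, donne l'accélération: a(t) = -12·t - 2. Nous avons l'accélération a(t) = -12·t - 2. En substituant t = 1: a(1) = -14.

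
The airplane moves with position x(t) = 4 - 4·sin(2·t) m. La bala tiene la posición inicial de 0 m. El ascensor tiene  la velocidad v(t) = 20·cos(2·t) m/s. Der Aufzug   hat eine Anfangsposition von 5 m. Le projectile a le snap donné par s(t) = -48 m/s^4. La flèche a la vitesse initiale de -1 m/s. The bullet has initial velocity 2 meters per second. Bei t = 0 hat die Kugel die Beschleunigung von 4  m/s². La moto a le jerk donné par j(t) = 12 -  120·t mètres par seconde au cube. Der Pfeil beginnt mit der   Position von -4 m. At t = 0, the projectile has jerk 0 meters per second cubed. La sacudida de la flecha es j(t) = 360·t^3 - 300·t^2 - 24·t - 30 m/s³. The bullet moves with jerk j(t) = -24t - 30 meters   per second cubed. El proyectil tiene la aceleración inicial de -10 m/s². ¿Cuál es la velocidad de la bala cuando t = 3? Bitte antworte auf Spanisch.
Necesitamos integrar nuestra ecuación de la sacudida j(t) = -24·t - 30 2 veces. Integrando la sacudida y usando la condición inicial a(0) = 4, obtenemos a(t) = -12·t^2 - 30·t + 4. La antiderivada de la aceleración es la velocidad. Usando v(0) = 2, obtenemos v(t) = -4·t^3 - 15·t^2 + 4·t + 2. De la ecuación de la velocidad v(t) = -4·t^3 - 15·t^2 + 4·t + 2, sustituimos t = 3 para obtener v = -229.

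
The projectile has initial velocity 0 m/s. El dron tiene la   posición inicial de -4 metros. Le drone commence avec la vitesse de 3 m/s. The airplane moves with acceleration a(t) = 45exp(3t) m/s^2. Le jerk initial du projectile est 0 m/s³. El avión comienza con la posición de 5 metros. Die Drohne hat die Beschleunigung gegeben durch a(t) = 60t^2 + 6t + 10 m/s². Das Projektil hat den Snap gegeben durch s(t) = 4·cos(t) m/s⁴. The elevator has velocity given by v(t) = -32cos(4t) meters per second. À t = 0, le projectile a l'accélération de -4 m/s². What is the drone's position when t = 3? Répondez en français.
Pour résoudre ceci, nous devons prendre 2 intégrales de notre équation de l'accélération a(t) = 60·t^2 + 6·t + 10. La primitive de l'accélération est la vitesse. En utilisant v(0) = 3, nous obtenons v(t) = 20·t^3 + 3·t^2 + 10·t + 3. En intégrant la vitesse et en utilisant la condition initiale x(0) = -4, nous obtenons x(t) = 5·t^4 + t^3 + 5·t^2 + 3·t - 4. Nous avons la position x(t) = 5·t^4 + t^3 + 5·t^2 + 3·t - 4. En substituant t = 3: x(3) = 482.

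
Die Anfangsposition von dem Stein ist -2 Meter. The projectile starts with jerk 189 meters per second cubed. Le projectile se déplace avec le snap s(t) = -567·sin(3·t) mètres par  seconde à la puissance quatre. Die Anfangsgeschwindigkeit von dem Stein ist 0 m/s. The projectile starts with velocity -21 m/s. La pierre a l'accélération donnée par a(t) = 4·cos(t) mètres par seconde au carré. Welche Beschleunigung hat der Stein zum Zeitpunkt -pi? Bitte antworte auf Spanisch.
Usando a(t) = 4·cos(t) y sustituyendo t = -pi, encontramos a = -4.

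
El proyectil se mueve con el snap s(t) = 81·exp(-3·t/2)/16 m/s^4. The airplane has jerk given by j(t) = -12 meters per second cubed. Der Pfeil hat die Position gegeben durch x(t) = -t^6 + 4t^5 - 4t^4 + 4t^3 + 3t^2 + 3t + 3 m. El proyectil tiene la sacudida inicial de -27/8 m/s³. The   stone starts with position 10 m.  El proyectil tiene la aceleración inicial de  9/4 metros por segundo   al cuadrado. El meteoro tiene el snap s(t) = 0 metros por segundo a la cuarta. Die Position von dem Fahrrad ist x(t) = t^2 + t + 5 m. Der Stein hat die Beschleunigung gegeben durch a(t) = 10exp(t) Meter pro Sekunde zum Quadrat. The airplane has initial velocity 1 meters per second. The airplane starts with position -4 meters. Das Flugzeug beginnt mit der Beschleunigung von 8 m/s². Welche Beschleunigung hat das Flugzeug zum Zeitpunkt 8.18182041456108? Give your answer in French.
Nous devons trouver l'intégrale de notre équation du jerk j(t) = -12 1 fois. L'intégrale du jerk, avec a(0) = 8, donne l'accélération: a(t) = 8 - 12·t. De l'équation de l'accélération a(t) = 8 - 12·t, nous substituons t = 8.18182041456108 pour obtenir a = -90.1818449747330.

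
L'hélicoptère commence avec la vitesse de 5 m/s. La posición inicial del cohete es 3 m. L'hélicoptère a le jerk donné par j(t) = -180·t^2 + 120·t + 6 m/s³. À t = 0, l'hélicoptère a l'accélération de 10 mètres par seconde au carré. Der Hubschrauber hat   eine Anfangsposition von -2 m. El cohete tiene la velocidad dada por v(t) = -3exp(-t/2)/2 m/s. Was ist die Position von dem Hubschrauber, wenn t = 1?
Ausgehend von dem Ruck j(t) = -180·t^2 + 120·t + 6, nehmen wir 3 Stammfunktionen. Durch Integration von dem Ruck und Verwendung der Anfangsbedingung a(0) = 10, erhalten wir a(t) = -60·t^3 + 60·t^2 + 6·t + 10. Die Stammfunktion von der Beschleunigung, mit v(0) = 5, ergibt die Geschwindigkeit: v(t) = -15·t^4 + 20·t^3 + 3·t^2 + 10·t + 5. Die Stammfunktion von der Geschwindigkeit, mit x(0) = -2, ergibt die Position: x(t) = -3·t^5 + 5·t^4 + t^3 + 5·t^2 + 5·t - 2. Mit x(t) = -3·t^5 + 5·t^4 + t^3 + 5·t^2 + 5·t - 2 und Einsetzen von t = 1, finden wir x = 11.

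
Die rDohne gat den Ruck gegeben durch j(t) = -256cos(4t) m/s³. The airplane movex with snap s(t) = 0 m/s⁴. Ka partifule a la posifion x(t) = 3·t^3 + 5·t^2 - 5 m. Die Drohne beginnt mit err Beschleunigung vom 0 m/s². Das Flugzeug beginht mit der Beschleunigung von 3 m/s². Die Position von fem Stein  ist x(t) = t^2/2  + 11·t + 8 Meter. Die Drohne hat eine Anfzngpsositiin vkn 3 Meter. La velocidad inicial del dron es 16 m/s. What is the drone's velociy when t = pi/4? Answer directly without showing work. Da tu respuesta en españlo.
La respuesta es -16.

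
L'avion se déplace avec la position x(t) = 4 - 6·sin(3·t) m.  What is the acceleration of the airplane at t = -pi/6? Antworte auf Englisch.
Starting from position x(t) = 4 - 6·sin(3·t), we take 2 derivatives. The derivative of position gives velocity: v(t) = -18·cos(3·t). Differentiating velocity, we get acceleration: a(t) = 54·sin(3·t). We have acceleration a(t) = 54·sin(3·t). Substituting t = -pi/6: a(-pi/6) = -54.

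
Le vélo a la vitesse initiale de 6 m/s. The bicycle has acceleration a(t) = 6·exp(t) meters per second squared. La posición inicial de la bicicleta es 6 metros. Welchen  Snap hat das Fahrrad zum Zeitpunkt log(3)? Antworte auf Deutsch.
Um dies zu lösen, müssen wir 2 Ableitungen unserer Gleichung für die Beschleunigung a(t) = 6·exp(t) nehmen. Durch Ableiten von der Beschleunigung erhalten wir den Ruck: j(t) = 6·exp(t). Durch Ableiten von dem Ruck erhalten wir den Snap: s(t) = 6·exp(t). Aus der Gleichung für den Snap s(t) = 6·exp(t), setzen wir t = log(3) ein und erhalten s = 18.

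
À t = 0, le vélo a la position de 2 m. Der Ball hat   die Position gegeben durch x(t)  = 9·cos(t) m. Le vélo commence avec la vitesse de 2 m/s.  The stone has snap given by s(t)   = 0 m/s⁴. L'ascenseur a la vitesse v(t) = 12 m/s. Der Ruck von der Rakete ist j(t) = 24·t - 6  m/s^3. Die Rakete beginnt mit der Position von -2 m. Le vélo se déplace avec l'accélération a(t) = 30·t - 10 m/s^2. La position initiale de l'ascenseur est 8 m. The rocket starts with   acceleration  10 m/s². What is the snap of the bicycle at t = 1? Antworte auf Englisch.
To solve this, we need to take 2 derivatives of our acceleration equation a(t) = 30·t - 10. The derivative of acceleration gives jerk: j(t) = 30. The derivative of jerk gives snap: s(t) = 0. Using s(t) = 0 and substituting t = 1, we find s = 0.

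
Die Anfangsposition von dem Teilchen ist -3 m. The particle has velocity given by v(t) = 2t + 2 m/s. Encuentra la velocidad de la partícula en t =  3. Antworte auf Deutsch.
Mit v(t) = 2·t + 2 und Einsetzen von t = 3, finden wir v = 8.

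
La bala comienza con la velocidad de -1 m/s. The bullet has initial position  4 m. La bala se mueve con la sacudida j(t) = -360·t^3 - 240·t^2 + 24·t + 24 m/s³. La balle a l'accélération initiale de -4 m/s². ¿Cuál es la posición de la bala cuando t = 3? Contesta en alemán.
Ausgehend von dem Ruck j(t) = -360·t^3 - 240·t^2 + 24·t + 24, nehmen wir 3 Stammfunktionen. Die Stammfunktion von dem Ruck ist die Beschleunigung. Mit a(0) = -4 erhalten wir a(t) = -90·t^4 - 80·t^3 + 12·t^2 + 24·t - 4. Die Stammfunktion von der Beschleunigung ist die Geschwindigkeit. Mit v(0) = -1 erhalten wir v(t) = -18·t^5 - 20·t^4 + 4·t^3 + 12·t^2 - 4·t - 1. Die Stammfunktion von der Geschwindigkeit, mit x(0) = 4, ergibt die Position: x(t) = -3·t^6 - 4·t^5 + t^4 + 4·t^3 - 2·t^2 - t + 4. Mit x(t) = -3·t^6 - 4·t^5 + t^4 + 4·t^3 - 2·t^2 - t + 4 und Einsetzen von t = 3, finden wir x = -2987.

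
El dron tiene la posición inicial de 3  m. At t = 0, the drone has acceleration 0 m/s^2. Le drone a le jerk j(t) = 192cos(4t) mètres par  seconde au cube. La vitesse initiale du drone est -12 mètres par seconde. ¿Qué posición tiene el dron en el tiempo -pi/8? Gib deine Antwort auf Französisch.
En partant du jerk j(t) = 192·cos(4·t), nous prenons 3 primitives. La primitive du jerk, avec a(0) = 0, donne l'accélération: a(t) = 48·sin(4·t). L'intégrale de l'accélération, avec v(0) = -12, donne la vitesse: v(t) = -12·cos(4·t). En intégrant la vitesse et en utilisant la condition initiale x(0) = 3, nous obtenons x(t) = 3 - 3·sin(4·t). En utilisant x(t) = 3 - 3·sin(4·t) et en substituant t = -pi/8, nous trouvons x = 6.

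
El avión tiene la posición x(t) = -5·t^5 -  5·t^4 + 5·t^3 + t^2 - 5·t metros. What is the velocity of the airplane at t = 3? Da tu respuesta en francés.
Nous devons dériver notre équation de la position x(t) = -5·t^5 - 5·t^4 + 5·t^3 + t^2 - 5·t 1 fois. En dérivant la position, nous obtenons la vitesse: v(t) = -25·t^4 - 20·t^3 + 15·t^2 + 2·t - 5. Nous avons la vitesse v(t) = -25·t^4 - 20·t^3 + 15·t^2 + 2·t - 5. En substituant t = 3: v(3) = -2429.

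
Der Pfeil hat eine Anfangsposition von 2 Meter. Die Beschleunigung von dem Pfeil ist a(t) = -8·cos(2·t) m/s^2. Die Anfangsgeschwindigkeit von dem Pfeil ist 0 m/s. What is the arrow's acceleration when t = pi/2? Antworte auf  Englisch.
Using a(t) = -8·cos(2·t) and substituting t = pi/2, we find a = 8.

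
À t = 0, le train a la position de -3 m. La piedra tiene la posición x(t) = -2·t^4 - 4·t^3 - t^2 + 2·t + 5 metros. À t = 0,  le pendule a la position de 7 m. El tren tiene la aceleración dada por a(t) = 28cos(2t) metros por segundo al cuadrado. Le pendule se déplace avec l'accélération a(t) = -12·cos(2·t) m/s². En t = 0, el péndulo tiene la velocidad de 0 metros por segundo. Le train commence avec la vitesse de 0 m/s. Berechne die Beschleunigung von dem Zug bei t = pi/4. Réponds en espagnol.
Tenemos la aceleración a(t) = 28·cos(2·t). Sustituyendo t = pi/4: a(pi/4) = 0.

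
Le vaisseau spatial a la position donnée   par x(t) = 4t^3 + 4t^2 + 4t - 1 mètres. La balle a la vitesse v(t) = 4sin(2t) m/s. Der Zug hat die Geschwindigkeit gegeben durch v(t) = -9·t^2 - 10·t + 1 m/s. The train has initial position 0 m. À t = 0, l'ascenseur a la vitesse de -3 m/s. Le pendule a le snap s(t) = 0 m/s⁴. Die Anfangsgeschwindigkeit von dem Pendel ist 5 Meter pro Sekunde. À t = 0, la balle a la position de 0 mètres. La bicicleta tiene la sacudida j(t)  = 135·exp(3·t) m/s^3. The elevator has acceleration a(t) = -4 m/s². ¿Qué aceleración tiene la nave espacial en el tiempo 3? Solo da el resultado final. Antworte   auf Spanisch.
a(3) = 80.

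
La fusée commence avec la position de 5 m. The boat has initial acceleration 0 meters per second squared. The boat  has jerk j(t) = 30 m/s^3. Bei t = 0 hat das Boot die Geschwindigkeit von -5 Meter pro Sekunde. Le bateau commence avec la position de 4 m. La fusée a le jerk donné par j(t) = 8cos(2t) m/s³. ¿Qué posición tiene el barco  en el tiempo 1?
Debemos encontrar la antiderivada de nuestra ecuación de la sacudida j(t) = 30 3 veces. Integrando la sacudida y usando la condición inicial a(0) = 0, obtenemos a(t) = 30·t. La integral de la aceleración es la velocidad. Usando v(0) = -5, obtenemos v(t) = 15·t^2 - 5. Integrando la velocidad y usando la condición inicial x(0) = 4, obtenemos x(t) = 5·t^3 - 5·t + 4. De la ecuación de la posición x(t) = 5·t^3 - 5·t + 4, sustituimos t = 1 para obtener x = 4.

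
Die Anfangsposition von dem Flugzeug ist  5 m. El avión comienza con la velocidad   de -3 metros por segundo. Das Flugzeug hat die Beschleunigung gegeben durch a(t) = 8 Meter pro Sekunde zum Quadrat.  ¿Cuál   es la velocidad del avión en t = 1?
Para resolver esto, necesitamos tomar 1 integral de nuestra ecuación de la aceleración a(t) = 8. Tomando ∫a(t)dt y aplicando v(0) = -3, encontramos v(t) = 8·t - 3. De la ecuación de la velocidad v(t) = 8·t - 3, sustituimos t = 1 para obtener v = 5.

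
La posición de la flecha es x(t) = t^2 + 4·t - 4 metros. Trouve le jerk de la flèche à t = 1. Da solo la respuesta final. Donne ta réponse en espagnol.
La sacudida en t = 1 es j = 0.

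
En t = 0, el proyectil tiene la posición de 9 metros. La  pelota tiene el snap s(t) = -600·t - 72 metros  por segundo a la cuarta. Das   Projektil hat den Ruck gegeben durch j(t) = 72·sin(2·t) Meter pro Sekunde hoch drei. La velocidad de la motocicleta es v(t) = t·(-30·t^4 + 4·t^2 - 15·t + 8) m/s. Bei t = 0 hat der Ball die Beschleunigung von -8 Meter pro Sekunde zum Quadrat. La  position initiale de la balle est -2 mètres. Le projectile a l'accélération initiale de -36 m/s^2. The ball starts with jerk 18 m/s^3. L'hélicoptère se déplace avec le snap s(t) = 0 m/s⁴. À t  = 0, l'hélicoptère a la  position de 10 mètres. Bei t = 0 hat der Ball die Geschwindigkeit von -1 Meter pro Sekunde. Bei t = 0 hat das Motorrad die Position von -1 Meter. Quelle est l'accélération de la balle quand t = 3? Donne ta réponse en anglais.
We must find the integral of our snap equation s(t) = -600·t - 72 2 times. Taking ∫s(t)dt and applying j(0) = 18, we find j(t) = -300·t^2 - 72·t + 18. Finding the integral of j(t) and using a(0) = -8: a(t) = -100·t^3 - 36·t^2 + 18·t - 8. Using a(t) = -100·t^3 - 36·t^2 + 18·t - 8 and substituting t = 3, we find a = -2978.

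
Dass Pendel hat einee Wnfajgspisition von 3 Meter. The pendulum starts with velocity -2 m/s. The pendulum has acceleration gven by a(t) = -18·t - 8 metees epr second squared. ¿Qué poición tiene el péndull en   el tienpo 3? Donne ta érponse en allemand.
Um dies zu lösen, müssen wir 2 Integrale unserer Gleichung für die Beschleunigung a(t) = -18·t - 8 finden. Das Integral von der Beschleunigung, mit v(0) = -2, ergibt die Geschwindigkeit: v(t) = -9·t^2 - 8·t - 2. Die Stammfunktion von der Geschwindigkeit ist die Position. Mit x(0) = 3 erhalten wir x(t) = -3·t^3 - 4·t^2 - 2·t + 3. Aus der Gleichung für die Position x(t) = -3·t^3 - 4·t^2 - 2·t + 3, setzen wir t = 3 ein und erhalten x = -120.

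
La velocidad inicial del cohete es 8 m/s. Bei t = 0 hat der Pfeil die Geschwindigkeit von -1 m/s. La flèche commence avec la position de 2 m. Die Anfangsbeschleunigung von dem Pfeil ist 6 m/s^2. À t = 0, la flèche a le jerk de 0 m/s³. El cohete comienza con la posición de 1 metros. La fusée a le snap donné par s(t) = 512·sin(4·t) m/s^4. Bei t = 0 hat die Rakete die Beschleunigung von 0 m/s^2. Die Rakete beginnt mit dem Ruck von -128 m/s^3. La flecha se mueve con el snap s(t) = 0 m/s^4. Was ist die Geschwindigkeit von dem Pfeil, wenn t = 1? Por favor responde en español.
Para resolver esto, necesitamos tomar 3 antiderivadas de nuestra ecuación del snap s(t) = 0. Integrando el snap y usando la condición inicial j(0) = 0, obtenemos j(t) = 0. La integral de la sacudida, con a(0) = 6, da la aceleración: a(t) = 6. La integral de la aceleración, con v(0) = -1, da la velocidad: v(t) = 6·t - 1. De la ecuación de la velocidad v(t) = 6·t - 1, sustituimos t = 1 para obtener v = 5.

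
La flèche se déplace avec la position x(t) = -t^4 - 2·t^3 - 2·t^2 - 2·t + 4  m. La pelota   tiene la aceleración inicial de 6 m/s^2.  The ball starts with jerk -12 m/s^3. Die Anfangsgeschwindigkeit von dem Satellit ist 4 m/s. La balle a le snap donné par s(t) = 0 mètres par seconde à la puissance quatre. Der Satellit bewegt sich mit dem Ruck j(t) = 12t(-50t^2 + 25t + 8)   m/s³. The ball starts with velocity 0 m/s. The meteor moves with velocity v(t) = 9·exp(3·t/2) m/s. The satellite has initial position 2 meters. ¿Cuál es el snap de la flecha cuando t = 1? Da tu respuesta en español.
Partiendo de la posición x(t) = -t^4 - 2·t^3 - 2·t^2 - 2·t + 4, tomamos 4 derivadas. Tomando d/dt de x(t), encontramos v(t) = -4·t^3 - 6·t^2 - 4·t - 2. Tomando d/dt de v(t), encontramos a(t) = -12·t^2 - 12·t - 4. Tomando d/dt de a(t), encontramos j(t) = -24·t - 12. La derivada de la sacudida da el snap: s(t) = -24. De la ecuación del snap s(t) = -24, sustituimos t = 1 para obtener s = -24.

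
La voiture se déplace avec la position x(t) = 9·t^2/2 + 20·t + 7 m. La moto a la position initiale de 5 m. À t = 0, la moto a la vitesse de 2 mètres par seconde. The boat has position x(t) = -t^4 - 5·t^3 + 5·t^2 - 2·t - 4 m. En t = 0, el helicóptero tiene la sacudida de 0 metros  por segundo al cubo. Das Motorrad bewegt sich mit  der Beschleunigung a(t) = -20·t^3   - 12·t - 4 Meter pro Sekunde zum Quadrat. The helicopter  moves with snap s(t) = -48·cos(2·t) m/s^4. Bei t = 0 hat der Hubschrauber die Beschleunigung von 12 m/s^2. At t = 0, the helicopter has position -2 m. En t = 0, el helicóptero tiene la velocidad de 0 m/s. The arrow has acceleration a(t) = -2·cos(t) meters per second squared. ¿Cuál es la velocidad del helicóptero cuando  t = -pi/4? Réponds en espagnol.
Debemos encontrar la integral de nuestra ecuación del snap s(t) = -48·cos(2·t) 3 veces. Tomando ∫s(t)dt y aplicando j(0) = 0, encontramos j(t) = -24·sin(2·t). Tomando ∫j(t)dt y aplicando a(0) = 12, encontramos a(t) = 12·cos(2·t). La integral de la aceleración, con v(0) = 0, da la velocidad: v(t) = 6·sin(2·t). De la ecuación de la velocidad v(t) = 6·sin(2·t), sustituimos t = -pi/4 para obtener v = -6.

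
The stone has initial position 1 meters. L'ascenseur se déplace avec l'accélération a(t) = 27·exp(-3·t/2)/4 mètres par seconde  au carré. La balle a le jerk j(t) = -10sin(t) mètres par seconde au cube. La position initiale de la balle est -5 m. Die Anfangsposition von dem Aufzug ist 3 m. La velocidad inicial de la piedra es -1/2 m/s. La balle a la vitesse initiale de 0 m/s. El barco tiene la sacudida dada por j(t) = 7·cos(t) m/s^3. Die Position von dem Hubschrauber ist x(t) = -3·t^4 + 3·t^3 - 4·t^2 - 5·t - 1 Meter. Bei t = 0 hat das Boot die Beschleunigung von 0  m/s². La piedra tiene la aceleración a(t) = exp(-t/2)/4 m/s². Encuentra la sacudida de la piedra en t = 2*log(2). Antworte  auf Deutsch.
Um dies zu lösen, müssen wir 1 Ableitung unserer Gleichung für die Beschleunigung a(t) = exp(-t/2)/4 nehmen. Die Ableitung von der Beschleunigung ergibt den Ruck: j(t) = -exp(-t/2)/8. Wir haben den Ruck j(t) = -exp(-t/2)/8. Durch Einsetzen von t = 2*log(2): j(2*log(2)) = -1/16.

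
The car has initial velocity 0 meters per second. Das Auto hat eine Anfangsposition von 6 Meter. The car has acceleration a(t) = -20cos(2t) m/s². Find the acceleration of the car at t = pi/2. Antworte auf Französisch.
En utilisant a(t) = -20·cos(2·t) et en substituant t = pi/2, nous trouvons a = 20.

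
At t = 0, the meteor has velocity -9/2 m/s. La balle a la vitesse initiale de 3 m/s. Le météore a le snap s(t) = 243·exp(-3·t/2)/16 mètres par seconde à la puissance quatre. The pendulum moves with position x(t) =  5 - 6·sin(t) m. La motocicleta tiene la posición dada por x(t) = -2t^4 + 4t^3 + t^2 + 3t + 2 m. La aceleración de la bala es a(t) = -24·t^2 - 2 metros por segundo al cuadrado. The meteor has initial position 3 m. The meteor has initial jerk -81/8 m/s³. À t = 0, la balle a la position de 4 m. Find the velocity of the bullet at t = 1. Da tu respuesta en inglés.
We must find the antiderivative of our acceleration equation a(t) = -24·t^2 - 2 1 time. Integrating acceleration and using the initial condition v(0) = 3, we get v(t) = -8·t^3 - 2·t + 3. Using v(t) = -8·t^3 - 2·t + 3 and substituting t = 1, we find v = -7.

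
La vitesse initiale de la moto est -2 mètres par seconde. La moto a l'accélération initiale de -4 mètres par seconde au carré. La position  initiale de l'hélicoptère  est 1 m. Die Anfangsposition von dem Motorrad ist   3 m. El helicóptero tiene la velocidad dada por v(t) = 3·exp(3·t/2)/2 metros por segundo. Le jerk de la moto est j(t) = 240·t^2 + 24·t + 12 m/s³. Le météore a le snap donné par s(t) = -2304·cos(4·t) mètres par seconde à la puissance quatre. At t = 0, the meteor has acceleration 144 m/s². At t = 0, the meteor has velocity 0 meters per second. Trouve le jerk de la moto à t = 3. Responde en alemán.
Wir haben den Ruck j(t) = 240·t^2 + 24·t + 12. Durch Einsetzen von t = 3: j(3) = 2244.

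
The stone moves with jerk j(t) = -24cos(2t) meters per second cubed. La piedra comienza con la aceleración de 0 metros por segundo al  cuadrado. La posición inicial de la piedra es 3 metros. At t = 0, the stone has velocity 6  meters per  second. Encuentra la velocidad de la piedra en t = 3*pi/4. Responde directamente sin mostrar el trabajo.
En t = 3*pi/4, v = 0.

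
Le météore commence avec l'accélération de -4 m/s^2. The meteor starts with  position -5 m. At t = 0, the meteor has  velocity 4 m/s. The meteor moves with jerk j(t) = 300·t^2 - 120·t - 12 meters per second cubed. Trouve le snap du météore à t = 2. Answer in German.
Wir müssen unsere Gleichung für den Ruck j(t) = 300·t^2 - 120·t - 12 1-mal ableiten. Die Ableitung von dem Ruck ergibt den Snap: s(t) = 600·t - 120. Wir haben den Snap s(t) = 600·t - 120. Durch Einsetzen von t = 2: s(2) = 1080.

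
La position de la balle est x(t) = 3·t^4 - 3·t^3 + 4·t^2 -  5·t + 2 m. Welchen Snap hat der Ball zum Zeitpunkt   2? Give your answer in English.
To solve this, we need to take 4 derivatives of our position equation x(t) = 3·t^4 - 3·t^3 + 4·t^2 - 5·t + 2. Taking d/dt of x(t), we find v(t) = 12·t^3 - 9·t^2 + 8·t - 5. Taking d/dt of v(t), we find a(t) = 36·t^2 - 18·t + 8. The derivative of acceleration gives jerk: j(t) = 72·t - 18. Taking d/dt of j(t), we find s(t) = 72. We have snap s(t) = 72. Substituting t = 2: s(2) = 72.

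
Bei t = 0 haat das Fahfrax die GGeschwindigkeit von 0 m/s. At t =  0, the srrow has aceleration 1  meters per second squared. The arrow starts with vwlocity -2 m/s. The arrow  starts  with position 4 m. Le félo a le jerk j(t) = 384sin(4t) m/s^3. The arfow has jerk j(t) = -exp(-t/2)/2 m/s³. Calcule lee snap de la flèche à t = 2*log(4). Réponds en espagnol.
Para resolver esto, necesitamos tomar 1 derivada de nuestra ecuación de la sacudida j(t) = -exp(-t/2)/2. Tomando d/dt de j(t), encontramos s(t) = exp(-t/2)/4. De la ecuación del snap s(t) = exp(-t/2)/4, sustituimos t = 2*log(4) para obtener s = 1/16.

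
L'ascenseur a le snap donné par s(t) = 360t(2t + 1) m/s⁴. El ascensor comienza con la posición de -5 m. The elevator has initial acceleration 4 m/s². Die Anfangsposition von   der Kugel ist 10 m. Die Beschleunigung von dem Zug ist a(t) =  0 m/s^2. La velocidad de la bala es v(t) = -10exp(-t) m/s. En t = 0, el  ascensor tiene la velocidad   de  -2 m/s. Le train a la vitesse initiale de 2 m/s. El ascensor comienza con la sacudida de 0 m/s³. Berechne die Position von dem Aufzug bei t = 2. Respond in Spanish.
Debemos encontrar la integral de nuestra ecuación del snap s(t) = 360·t·(2·t + 1) 4 veces. La antiderivada del snap, con j(0) = 0, da la sacudida: j(t) = t^2·(240·t + 180). La antiderivada de la sacudida, con a(0) = 4, da la aceleración: a(t) = 60·t^4 + 60·t^3 + 4. Integrando la aceleración y usando la condición inicial v(0) = -2, obtenemos v(t) = 12·t^5 + 15·t^4 + 4·t - 2. Tomando ∫v(t)dt y aplicando x(0) = -5, encontramos x(t) = 2·t^6 + 3·t^5 + 2·t^2 - 2·t - 5. Usando x(t) = 2·t^6 + 3·t^5 + 2·t^2 - 2·t - 5 y sustituyendo t = 2, encontramos x = 223.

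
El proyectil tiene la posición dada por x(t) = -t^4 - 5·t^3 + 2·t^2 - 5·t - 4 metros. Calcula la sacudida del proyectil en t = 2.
Para resolver esto, necesitamos tomar 3 derivadas de nuestra ecuación de la posición x(t) = -t^4 - 5·t^3 + 2·t^2 - 5·t - 4. La derivada de la posición da la velocidad: v(t) = -4·t^3 - 15·t^2 + 4·t - 5. Tomando d/dt de v(t), encontramos a(t) = -12·t^2 - 30·t + 4. La derivada de la aceleración da la sacudida: j(t) = -24·t - 30. Tenemos la sacudida j(t) = -24·t - 30. Sustituyendo t = 2: j(2) = -78.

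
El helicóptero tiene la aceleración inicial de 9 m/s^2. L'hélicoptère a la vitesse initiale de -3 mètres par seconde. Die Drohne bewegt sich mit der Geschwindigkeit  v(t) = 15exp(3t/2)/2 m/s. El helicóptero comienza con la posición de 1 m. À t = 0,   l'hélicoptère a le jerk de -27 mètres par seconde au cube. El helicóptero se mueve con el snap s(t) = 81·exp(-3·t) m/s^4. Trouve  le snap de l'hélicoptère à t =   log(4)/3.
Nous avons le snap s(t) = 81·exp(-3·t). En substituant t = log(4)/3: s(log(4)/3) = 81/4.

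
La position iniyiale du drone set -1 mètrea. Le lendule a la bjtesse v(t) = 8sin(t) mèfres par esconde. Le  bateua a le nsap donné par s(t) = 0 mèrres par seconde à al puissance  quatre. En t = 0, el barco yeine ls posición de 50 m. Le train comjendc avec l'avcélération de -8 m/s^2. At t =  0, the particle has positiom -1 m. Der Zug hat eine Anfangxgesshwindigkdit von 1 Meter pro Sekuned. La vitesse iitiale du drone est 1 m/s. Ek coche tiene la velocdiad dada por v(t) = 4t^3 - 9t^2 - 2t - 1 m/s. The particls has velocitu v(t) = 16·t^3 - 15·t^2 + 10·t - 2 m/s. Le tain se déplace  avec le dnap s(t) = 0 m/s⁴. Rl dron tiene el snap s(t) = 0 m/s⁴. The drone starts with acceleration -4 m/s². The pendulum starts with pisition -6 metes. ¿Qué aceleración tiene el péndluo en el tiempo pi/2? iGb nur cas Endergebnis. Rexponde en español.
La respuesta es 0.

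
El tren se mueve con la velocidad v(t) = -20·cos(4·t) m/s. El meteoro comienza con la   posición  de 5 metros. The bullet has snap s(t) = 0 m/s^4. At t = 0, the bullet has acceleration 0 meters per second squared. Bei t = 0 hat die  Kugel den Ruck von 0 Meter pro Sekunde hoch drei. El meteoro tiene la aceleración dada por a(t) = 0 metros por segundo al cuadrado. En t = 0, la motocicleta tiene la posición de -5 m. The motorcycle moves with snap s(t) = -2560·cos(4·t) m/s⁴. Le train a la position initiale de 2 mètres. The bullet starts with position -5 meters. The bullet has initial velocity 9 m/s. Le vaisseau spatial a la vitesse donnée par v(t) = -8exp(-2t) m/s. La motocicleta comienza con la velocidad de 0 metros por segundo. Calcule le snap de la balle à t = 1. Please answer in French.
En utilisant s(t) = 0 et en substituant t = 1, nous trouvons s = 0.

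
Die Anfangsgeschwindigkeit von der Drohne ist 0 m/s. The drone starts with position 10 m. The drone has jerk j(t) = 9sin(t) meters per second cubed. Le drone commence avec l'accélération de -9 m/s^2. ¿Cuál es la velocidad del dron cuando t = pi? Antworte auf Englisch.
Starting from jerk j(t) = 9·sin(t), we take 2 integrals. Finding the integral of j(t) and using a(0) = -9: a(t) = -9·cos(t). Integrating acceleration and using the initial condition v(0) = 0, we get v(t) = -9·sin(t). From the given velocity equation v(t) = -9·sin(t), we substitute t = pi to get v = 0.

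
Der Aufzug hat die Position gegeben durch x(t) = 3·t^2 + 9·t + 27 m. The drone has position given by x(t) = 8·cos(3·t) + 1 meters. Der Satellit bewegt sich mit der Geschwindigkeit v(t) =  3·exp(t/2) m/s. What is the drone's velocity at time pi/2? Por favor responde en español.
Debemos derivar nuestra ecuación de la posición x(t) = 8·cos(3·t) + 1 1 vez. La derivada de la posición da la velocidad: v(t) = -24·sin(3·t). Usando v(t) = -24·sin(3·t) y sustituyendo t = pi/2, encontramos v = 24.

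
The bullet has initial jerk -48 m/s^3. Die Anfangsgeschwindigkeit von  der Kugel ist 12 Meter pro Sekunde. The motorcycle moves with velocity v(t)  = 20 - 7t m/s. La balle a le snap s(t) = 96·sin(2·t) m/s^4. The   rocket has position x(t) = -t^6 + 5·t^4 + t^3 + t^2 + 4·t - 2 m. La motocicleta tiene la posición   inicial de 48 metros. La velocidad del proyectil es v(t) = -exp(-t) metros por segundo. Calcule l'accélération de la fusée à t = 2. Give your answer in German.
Wir müssen unsere Gleichung für die Position x(t) = -t^6 + 5·t^4 + t^3 + t^2 + 4·t - 2 2-mal ableiten. Die Ableitung von der Position ergibt die Geschwindigkeit: v(t) = -6·t^5 + 20·t^3 + 3·t^2 + 2·t + 4. Durch Ableiten von der Geschwindigkeit erhalten wir die Beschleunigung: a(t) = -30·t^4 + 60·t^2 + 6·t + 2. Mit a(t) = -30·t^4 + 60·t^2 + 6·t + 2 und Einsetzen von t = 2, finden wir a = -226.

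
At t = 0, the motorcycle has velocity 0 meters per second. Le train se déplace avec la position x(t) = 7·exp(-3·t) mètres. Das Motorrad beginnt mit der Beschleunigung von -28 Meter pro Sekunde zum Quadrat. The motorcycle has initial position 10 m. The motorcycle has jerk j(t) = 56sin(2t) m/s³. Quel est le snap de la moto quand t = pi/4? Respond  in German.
Um dies zu lösen, müssen wir 1 Ableitung unserer Gleichung für den Ruck j(t) = 56·sin(2·t) nehmen. Durch Ableiten von dem Ruck erhalten wir den Snap: s(t) = 112·cos(2·t). Mit s(t) = 112·cos(2·t) und Einsetzen von t = pi/4, finden wir s = 0.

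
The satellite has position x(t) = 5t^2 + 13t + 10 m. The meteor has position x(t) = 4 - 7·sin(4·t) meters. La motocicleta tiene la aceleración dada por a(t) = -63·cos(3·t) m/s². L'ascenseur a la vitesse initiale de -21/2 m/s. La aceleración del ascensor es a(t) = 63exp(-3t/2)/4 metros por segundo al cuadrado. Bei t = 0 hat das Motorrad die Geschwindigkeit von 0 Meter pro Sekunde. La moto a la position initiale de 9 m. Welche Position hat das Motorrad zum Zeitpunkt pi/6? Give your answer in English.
To find the answer, we compute 2 integrals of a(t) = -63·cos(3·t). The integral of acceleration, with v(0) = 0, gives velocity: v(t) = -21·sin(3·t). Integrating velocity and using the initial condition x(0) = 9, we get x(t) = 7·cos(3·t) + 2. We have position x(t) = 7·cos(3·t) + 2. Substituting t = pi/6: x(pi/6) = 2.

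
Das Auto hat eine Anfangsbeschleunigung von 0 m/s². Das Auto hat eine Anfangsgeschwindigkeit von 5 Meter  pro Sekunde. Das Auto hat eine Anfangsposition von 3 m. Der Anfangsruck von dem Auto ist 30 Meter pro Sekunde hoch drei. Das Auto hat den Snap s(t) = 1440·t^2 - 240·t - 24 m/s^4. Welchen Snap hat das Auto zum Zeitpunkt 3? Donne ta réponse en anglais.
We have snap s(t) = 1440·t^2 - 240·t - 24. Substituting t = 3: s(3) = 12216.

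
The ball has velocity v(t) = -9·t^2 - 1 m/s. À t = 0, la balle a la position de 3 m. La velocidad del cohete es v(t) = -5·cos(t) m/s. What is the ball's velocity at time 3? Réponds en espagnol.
Tenemos la velocidad v(t) = -9·t^2 - 1. Sustituyendo t = 3: v(3) = -82.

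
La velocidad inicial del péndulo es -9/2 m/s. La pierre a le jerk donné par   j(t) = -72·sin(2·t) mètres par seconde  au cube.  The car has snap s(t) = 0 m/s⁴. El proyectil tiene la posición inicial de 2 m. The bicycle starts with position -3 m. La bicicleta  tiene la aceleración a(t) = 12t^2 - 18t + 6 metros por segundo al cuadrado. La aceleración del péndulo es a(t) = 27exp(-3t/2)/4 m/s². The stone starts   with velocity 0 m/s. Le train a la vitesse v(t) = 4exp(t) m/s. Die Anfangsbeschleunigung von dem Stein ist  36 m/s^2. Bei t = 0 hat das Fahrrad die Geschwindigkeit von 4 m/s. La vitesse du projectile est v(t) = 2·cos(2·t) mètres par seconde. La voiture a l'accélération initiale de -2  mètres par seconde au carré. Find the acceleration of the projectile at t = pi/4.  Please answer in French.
Nous devons dériver notre équation de la vitesse v(t) = 2·cos(2·t) 1 fois. En dérivant la vitesse, nous obtenons l'accélération: a(t) = -4·sin(2·t). Nous avons l'accélération a(t) = -4·sin(2·t). En substituant t = pi/4: a(pi/4) = -4.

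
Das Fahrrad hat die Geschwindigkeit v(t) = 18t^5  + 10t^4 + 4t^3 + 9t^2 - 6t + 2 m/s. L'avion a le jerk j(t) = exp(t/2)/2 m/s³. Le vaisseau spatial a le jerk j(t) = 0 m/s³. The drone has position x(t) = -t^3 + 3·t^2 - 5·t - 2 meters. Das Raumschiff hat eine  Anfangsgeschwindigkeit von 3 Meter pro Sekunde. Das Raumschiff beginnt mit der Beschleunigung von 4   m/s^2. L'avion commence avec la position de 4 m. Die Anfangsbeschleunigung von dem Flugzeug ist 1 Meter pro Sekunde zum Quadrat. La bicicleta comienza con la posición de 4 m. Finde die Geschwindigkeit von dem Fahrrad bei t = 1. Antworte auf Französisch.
Nous avons la vitesse v(t) = 18·t^5 + 10·t^4 + 4·t^3 + 9·t^2 - 6·t + 2. En substituant t = 1: v(1) = 37.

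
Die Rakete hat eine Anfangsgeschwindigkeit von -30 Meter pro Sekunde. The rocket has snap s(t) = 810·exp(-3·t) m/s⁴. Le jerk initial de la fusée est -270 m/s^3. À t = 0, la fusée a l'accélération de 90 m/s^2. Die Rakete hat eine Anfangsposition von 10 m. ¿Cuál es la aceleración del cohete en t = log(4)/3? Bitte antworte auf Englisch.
To find the answer, we compute 2 integrals of s(t) = 810·exp(-3·t). The integral of snap is jerk. Using j(0) = -270, we get j(t) = -270·exp(-3·t). Taking ∫j(t)dt and applying a(0) = 90, we find a(t) = 90·exp(-3·t). We have acceleration a(t) = 90·exp(-3·t). Substituting t = log(4)/3: a(log(4)/3) = 45/2.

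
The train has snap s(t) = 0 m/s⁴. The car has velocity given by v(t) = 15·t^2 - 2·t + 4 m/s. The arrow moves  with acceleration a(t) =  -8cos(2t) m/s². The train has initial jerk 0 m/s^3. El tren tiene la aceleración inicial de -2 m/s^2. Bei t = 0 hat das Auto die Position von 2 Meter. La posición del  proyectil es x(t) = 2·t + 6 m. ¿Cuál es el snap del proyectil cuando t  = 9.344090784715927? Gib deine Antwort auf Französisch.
En partant de la position x(t) = 2·t + 6, nous prenons 4 dérivées. En prenant d/dt de x(t), nous trouvons v(t) = 2. La dérivée de la vitesse donne l'accélération: a(t) = 0. La dérivée de l'accélération donne le jerk: j(t) = 0. La dérivée du jerk donne le snap: s(t) = 0. De l'équation du snap s(t) = 0, nous substituons t = 9.344090784715927 pour obtenir s = 0.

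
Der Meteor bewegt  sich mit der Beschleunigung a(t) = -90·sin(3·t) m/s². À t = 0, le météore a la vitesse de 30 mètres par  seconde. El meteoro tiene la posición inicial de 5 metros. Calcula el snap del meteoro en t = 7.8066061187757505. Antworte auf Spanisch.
Partiendo de la aceleración a(t) = -90·sin(3·t), tomamos 2 derivadas. La derivada de la aceleración da la sacudida: j(t) = -270·cos(3·t). Derivando la sacudida, obtenemos el snap: s(t) = 810·sin(3·t). Tenemos el snap s(t) = 810·sin(3·t). Sustituyendo t = 7.8066061187757505: s(7.8066061187757505) = -801.832780259231.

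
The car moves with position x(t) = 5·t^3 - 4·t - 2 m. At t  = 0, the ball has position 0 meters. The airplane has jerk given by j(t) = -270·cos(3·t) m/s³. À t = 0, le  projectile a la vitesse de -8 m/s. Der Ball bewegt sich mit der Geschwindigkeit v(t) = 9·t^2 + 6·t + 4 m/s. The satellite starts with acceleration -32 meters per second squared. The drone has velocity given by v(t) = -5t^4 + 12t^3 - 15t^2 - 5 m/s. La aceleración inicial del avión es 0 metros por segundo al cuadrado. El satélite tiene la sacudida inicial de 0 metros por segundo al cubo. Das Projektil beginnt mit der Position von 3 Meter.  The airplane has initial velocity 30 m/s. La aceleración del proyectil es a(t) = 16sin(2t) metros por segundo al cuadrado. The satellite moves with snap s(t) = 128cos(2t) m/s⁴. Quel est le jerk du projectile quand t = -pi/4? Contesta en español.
Partiendo de la aceleración a(t) = 16·sin(2·t), tomamos 1 derivada. Derivando la aceleración, obtenemos la sacudida: j(t) = 32·cos(2·t). Usando j(t) = 32·cos(2·t) y sustituyendo t = -pi/4, encontramos j = 0.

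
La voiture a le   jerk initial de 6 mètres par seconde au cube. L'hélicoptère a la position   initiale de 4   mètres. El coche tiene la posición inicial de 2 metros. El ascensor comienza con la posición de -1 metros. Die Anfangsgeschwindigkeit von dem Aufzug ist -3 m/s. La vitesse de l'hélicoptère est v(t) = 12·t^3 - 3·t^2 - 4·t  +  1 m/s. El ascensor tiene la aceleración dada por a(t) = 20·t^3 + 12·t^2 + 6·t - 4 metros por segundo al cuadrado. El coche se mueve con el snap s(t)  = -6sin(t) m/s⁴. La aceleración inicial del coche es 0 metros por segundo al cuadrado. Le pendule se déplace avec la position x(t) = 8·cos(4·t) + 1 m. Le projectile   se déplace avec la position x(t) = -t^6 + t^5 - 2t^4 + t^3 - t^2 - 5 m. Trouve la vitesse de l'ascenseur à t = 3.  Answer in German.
Wir müssen unsere Gleichung für die Beschleunigung a(t) = 20·t^3 + 12·t^2 + 6·t - 4 1-mal integrieren. Mit ∫a(t)dt und Anwendung von v(0) = -3, finden wir v(t) = 5·t^4 + 4·t^3 + 3·t^2 - 4·t - 3. Wir haben die Geschwindigkeit v(t) = 5·t^4 + 4·t^3 + 3·t^2 - 4·t - 3. Durch Einsetzen von t = 3: v(3) = 525.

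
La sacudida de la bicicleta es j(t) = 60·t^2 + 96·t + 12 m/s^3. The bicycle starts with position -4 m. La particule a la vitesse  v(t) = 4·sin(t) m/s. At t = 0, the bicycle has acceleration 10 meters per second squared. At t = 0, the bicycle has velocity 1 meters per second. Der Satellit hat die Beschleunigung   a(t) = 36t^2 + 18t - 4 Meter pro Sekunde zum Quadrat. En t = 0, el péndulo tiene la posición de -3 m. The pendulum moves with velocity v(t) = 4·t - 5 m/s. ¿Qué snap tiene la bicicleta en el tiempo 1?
Para resolver esto, necesitamos tomar 1 derivada de nuestra ecuación de la sacudida j(t) = 60·t^2 + 96·t + 12. Tomando d/dt de j(t), encontramos s(t) = 120·t + 96. Tenemos el snap s(t) = 120·t + 96. Sustituyendo t = 1: s(1) = 216.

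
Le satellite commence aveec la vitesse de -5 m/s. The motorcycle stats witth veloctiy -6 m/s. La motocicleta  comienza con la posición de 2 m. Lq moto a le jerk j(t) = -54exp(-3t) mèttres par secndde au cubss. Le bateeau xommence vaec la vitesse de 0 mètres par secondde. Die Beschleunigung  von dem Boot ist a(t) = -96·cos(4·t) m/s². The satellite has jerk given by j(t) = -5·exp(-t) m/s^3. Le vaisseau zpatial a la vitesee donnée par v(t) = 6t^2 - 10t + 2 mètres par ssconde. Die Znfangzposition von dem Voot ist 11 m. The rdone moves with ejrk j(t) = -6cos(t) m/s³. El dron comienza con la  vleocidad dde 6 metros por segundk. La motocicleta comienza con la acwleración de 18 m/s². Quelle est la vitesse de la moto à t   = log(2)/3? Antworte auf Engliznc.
We must find the antiderivative of our jerk equation j(t) = -54·exp(-3·t) 2 times. The integral of jerk is acceleration. Using a(0) = 18, we get a(t) = 18·exp(-3·t). Finding the integral of a(t) and using v(0) = -6: v(t) = -6·exp(-3·t). We have velocity v(t) = -6·exp(-3·t). Substituting t = log(2)/3: v(log(2)/3) = -3.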